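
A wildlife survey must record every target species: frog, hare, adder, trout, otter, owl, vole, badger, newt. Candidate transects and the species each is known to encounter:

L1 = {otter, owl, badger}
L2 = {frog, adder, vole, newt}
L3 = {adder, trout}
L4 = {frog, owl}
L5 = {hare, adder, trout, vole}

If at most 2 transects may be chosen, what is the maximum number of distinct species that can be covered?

7

Choosing L1, L2 covers {frog, adder, otter, owl, vole, badger, newt} — 7 species.
No choice of 2 transects does better; here hare, trout are left uncovered.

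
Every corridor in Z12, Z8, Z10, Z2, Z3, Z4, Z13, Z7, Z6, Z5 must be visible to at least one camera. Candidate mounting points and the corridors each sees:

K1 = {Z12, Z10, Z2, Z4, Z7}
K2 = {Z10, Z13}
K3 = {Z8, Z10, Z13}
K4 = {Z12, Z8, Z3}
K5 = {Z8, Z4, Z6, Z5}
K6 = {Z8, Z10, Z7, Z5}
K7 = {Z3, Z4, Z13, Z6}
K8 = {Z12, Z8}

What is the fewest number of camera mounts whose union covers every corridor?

3

K1, K5, K7 together cover {Z12, Z8, Z10, Z2, Z3, Z4, Z13, Z7, Z6, Z5} — every corridor.
No 2 of the 8 camera mounts cover everything (all 28 pairs fall short), so 3 is minimum.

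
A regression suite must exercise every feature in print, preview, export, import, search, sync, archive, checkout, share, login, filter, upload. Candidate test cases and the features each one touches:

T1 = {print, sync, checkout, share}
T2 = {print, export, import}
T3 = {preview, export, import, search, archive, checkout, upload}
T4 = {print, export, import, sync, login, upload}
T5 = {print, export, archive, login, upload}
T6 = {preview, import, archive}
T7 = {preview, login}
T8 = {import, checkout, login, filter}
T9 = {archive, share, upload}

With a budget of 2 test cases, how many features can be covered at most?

10

Choosing T1, T3 covers {print, preview, export, import, search, sync, archive, checkout, share, upload} — 10 features.
No choice of 2 test cases does better; here login, filter are left uncovered.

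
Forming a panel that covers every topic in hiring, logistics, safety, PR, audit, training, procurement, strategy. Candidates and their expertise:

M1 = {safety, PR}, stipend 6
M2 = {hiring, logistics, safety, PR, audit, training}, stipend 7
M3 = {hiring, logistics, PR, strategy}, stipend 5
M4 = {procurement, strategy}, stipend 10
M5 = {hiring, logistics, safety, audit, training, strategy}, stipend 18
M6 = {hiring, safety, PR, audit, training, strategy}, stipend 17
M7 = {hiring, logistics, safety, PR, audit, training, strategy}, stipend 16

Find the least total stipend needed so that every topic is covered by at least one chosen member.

17

M2, M4 cover every topic at stipend 7 + 10 = 17.
Any cover uses at least 2 members; among all covering selections none totals below 17.
Greedy by coverage-per-stipend would pick M2, M3, M4 for 22 — worse than the optimum 17.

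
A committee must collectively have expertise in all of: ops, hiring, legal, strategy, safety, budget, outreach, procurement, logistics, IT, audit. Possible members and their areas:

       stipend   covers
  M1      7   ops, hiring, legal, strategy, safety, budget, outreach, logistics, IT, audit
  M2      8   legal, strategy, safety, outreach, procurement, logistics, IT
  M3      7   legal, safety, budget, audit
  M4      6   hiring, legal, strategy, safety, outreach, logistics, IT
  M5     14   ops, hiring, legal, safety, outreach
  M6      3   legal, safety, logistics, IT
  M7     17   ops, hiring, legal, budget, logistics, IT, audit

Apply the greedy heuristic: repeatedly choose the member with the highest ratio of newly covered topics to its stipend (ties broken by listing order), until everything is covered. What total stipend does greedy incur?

Pick 1: M1 adds 10 new (ops, hiring, legal, strategy, safety, budget, outreach, logistics, IT, audit) at stipend 7 (ratio 10/7).
Pick 2: M2 adds 1 new (procurement) at stipend 8 (ratio 1/8).
Greedy total stipend: 7 + 8 = 15.

15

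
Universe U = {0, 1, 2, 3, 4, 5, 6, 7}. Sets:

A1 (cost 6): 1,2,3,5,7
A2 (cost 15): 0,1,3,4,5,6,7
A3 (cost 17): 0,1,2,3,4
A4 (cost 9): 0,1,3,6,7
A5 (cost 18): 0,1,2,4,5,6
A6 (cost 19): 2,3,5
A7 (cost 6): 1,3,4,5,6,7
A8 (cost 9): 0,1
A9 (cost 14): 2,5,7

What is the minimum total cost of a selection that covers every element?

21

A1, A2 cover every element at cost 6 + 15 = 21.
Any cover uses at least 2 sets; among all covering selections none totals below 21.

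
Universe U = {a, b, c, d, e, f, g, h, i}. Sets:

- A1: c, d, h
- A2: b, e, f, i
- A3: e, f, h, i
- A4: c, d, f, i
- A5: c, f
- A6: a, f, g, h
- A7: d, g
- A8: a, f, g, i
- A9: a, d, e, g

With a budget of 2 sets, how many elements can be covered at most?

7

Choosing A1, A2 covers {b, c, d, e, f, h, i} — 7 elements.
No choice of 2 sets does better; here a, g are left uncovered.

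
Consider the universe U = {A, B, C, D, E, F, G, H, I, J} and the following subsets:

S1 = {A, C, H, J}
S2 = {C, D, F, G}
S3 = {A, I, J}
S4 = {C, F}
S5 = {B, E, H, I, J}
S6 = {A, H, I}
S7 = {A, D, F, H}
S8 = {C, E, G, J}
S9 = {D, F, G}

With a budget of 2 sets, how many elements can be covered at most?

9

Choosing S2, S5 covers {B, C, D, E, F, G, H, I, J} — 9 elements.
No choice of 2 sets does better; here A is left uncovered.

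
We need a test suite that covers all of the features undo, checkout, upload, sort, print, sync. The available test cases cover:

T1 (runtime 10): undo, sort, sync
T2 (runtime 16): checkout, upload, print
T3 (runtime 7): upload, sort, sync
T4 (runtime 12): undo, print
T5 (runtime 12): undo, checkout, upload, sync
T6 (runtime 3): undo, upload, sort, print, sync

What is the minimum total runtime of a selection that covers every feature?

T5, T6 cover every feature at runtime 12 + 3 = 15.
Any cover uses at least 2 test cases; among all covering selections none totals below 15.

15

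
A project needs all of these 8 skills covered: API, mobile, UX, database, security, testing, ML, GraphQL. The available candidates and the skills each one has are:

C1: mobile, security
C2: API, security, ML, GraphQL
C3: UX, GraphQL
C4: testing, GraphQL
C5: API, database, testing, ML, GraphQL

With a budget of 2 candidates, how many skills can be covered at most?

Choosing C1, C5 covers {API, mobile, database, security, testing, ML, GraphQL} — 7 skills.
No choice of 2 candidates does better; here UX is left uncovered.

7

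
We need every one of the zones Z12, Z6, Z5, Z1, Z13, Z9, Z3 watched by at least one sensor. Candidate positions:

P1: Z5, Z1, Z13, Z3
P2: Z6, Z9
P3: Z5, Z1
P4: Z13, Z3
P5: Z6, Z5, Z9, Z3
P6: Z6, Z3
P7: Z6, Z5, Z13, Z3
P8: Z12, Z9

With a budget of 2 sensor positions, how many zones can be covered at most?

Choosing P1, P2 covers {Z6, Z5, Z1, Z13, Z9, Z3} — 6 zones.
No choice of 2 sensor positions does better; here Z12 is left uncovered.

6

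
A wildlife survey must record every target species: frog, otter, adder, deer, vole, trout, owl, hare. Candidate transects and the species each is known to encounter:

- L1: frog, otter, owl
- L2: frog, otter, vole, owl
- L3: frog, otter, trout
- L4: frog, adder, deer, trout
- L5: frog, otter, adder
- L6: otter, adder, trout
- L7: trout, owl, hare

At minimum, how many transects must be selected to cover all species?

L2, L4, L7 together cover {frog, otter, adder, deer, vole, trout, owl, hare} — every species.
No 2 of the 7 transects cover everything (all 21 pairs fall short), so 3 is minimum.

3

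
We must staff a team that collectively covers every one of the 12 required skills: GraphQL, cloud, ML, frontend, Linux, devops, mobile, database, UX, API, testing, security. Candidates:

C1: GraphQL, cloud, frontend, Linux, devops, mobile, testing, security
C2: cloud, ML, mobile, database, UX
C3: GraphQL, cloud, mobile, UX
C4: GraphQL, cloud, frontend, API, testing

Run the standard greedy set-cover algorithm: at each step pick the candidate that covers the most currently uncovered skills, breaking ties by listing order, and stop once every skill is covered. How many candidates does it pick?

Pick 1: C1 covers 8 new skills (GraphQL, cloud, frontend, Linux, devops, mobile, testing, security).
Pick 2: C2 covers 3 new skills (ML, database, UX).
Pick 3: C4 covers 1 new skills (API).
Greedy uses 3 candidates.

3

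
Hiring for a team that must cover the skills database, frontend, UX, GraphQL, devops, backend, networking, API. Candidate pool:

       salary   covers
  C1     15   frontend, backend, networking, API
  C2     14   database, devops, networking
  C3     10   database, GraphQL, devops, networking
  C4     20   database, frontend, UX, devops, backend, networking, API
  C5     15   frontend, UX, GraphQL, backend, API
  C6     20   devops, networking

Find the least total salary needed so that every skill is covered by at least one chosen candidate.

25

C3, C5 cover every skill at salary 10 + 15 = 25.
Any cover uses at least 2 candidates; among all covering selections none totals below 25.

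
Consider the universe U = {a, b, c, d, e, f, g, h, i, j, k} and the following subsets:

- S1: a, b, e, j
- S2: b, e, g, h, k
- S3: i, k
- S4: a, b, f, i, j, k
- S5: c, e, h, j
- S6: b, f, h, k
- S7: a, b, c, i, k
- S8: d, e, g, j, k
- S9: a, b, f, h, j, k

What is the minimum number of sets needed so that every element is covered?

S4, S5, S8 together cover {a, b, c, d, e, f, g, h, i, j, k} — every element.
No 2 of the 9 sets cover everything (all 36 pairs fall short), so 3 is minimum.
Greedy (largest uncovered first) would take S4, S2, S5, S8 — 4 sets — but 3 suffice.

3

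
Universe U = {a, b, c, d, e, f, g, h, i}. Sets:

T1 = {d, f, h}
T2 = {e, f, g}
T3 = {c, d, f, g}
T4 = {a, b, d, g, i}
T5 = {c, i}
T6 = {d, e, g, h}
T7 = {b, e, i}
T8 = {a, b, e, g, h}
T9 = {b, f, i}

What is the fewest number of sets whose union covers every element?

3

T1, T5, T8 together cover {a, b, c, d, e, f, g, h, i} — every element.
No 2 of the 9 sets cover everything (all 36 pairs fall short), so 3 is minimum.
Greedy (largest uncovered first) would take T4, T1, T2, T3 — 4 sets — but 3 suffice.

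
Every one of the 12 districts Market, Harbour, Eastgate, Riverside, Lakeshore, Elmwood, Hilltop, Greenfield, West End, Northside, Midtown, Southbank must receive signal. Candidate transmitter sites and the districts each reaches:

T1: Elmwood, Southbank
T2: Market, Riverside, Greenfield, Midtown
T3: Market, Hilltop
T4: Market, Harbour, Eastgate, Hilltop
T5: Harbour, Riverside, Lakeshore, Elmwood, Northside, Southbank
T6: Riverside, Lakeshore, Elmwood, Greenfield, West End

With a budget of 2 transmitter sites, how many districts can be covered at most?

9

Choosing T2, T5 covers {Market, Harbour, Riverside, Lakeshore, Elmwood, Greenfield, Northside, Midtown, Southbank} — 9 districts.
No choice of 2 transmitter sites does better; here Eastgate, Hilltop, West End are left uncovered.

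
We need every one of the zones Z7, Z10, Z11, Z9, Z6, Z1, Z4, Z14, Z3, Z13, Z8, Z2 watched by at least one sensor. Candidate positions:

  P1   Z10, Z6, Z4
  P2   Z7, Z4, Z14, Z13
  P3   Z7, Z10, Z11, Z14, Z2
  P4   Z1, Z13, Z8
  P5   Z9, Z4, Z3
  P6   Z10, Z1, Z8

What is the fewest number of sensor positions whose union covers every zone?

P1, P3, P4, P5 together cover {Z7, Z10, Z11, Z9, Z6, Z1, Z4, Z14, Z3, Z13, Z8, Z2} — every zone.
No 3 of the 6 sensor positions cover everything (all 20 triples fall short), so 4 is minimum.

4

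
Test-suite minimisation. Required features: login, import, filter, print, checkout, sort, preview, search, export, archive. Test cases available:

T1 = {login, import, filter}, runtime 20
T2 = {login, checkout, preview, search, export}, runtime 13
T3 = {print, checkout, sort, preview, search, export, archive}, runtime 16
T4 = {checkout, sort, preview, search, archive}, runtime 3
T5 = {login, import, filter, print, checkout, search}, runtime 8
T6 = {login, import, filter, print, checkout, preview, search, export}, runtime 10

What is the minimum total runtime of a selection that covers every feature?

13

T4, T6 cover every feature at runtime 3 + 10 = 13.
Any cover uses at least 2 test cases; among all covering selections none totals below 13.
Greedy by coverage-per-runtime would pick T4, T5, T6 for 21 — worse than the optimum 13.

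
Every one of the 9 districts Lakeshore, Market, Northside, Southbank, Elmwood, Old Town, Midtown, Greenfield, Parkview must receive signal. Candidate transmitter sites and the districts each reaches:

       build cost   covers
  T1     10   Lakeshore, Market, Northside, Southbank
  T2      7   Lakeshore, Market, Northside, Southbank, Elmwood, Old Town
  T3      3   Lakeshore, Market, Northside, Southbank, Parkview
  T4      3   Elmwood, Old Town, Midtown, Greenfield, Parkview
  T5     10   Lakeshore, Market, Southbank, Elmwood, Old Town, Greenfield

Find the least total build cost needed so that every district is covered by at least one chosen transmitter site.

6

T3, T4 cover every district at build cost 3 + 3 = 6.
Any cover uses at least 2 transmitter sites; among all covering selections none totals below 6.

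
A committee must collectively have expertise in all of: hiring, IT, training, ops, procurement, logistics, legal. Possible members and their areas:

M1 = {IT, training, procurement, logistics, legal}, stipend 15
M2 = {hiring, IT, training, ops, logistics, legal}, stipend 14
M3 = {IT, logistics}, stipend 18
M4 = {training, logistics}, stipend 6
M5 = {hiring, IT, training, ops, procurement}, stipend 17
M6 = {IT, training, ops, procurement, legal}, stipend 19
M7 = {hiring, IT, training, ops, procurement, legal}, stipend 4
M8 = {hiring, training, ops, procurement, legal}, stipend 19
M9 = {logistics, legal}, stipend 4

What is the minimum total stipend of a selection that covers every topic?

8

M7, M9 cover every topic at stipend 4 + 4 = 8.
Any cover uses at least 2 members; among all covering selections none totals below 8.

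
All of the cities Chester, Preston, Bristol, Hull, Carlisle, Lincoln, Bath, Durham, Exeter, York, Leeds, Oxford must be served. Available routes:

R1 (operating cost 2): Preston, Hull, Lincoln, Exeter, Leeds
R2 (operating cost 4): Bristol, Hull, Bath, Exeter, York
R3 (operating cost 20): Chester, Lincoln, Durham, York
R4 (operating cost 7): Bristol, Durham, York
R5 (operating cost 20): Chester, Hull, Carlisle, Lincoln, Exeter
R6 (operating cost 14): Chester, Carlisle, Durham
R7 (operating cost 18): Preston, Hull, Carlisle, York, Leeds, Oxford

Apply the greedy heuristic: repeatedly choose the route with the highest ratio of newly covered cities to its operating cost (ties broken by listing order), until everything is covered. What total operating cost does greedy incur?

Pick 1: R1 adds 5 new (Preston, Hull, Lincoln, Exeter, Leeds) at operating cost 2 (ratio 5/2).
Pick 2: R2 adds 3 new (Bristol, Bath, York) at operating cost 4 (ratio 3/4).
Pick 3: R6 adds 3 new (Chester, Carlisle, Durham) at operating cost 14 (ratio 3/14).
Pick 4: R7 adds 1 new (Oxford) at operating cost 18 (ratio 1/18).
Greedy total operating cost: 2 + 4 + 14 + 18 = 38.

38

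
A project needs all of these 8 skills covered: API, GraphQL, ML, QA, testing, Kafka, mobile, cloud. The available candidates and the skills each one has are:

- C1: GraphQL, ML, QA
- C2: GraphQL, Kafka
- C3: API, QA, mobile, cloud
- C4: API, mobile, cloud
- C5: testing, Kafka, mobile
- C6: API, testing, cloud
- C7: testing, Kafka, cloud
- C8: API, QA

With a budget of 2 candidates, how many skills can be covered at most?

6

Choosing C1, C3 covers {API, GraphQL, ML, QA, mobile, cloud} — 6 skills.
No choice of 2 candidates does better; here testing, Kafka are left uncovered.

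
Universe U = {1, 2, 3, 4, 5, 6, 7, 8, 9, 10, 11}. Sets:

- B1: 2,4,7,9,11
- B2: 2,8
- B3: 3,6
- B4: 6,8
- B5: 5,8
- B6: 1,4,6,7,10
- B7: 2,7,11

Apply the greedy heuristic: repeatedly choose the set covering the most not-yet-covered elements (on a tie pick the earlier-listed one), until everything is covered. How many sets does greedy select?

4

Pick 1: B1 covers 5 new elements (2, 4, 7, 9, 11).
Pick 2: B6 covers 3 new elements (1, 6, 10).
Pick 3: B5 covers 2 new elements (5, 8).
Pick 4: B3 covers 1 new elements (3).
Greedy uses 4 sets.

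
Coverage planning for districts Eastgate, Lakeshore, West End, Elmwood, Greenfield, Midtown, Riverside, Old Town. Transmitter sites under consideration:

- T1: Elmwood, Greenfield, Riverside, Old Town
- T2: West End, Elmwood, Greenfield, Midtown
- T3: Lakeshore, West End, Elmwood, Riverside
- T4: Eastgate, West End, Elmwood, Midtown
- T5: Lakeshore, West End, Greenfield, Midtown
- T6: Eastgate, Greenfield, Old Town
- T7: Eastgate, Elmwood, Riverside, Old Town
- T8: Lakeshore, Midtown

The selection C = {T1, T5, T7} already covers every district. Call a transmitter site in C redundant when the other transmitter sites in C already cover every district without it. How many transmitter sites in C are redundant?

1

Drop T1: the rest still cover every district — redundant.
Drop T5: Lakeshore, West End, Midtown uncovered — not redundant.
Drop T7: Eastgate uncovered — not redundant.
1 redundant: T1.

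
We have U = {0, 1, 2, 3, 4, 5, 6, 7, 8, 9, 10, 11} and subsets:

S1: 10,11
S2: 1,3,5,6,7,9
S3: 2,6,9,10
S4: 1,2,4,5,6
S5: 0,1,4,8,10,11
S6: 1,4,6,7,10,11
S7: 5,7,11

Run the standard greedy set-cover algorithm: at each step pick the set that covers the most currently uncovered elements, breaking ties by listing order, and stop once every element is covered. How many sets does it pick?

Pick 1: S2 covers 6 new elements (1, 3, 5, 6, 7, 9).
Pick 2: S5 covers 5 new elements (0, 4, 8, 10, 11).
Pick 3: S3 covers 1 new elements (2).
Greedy uses 3 sets.

3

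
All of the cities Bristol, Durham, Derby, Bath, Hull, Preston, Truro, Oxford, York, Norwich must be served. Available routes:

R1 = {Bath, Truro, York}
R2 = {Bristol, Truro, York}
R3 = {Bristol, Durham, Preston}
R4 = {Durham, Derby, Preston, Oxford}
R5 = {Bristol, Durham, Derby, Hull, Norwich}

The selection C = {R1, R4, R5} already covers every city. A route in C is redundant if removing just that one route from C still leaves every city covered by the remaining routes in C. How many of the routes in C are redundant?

0

Drop R1: Bath, Truro, York uncovered — not redundant.
Drop R4: Preston, Oxford uncovered — not redundant.
Drop R5: Bristol, Hull, Norwich uncovered — not redundant.
None of the routes in C is redundant.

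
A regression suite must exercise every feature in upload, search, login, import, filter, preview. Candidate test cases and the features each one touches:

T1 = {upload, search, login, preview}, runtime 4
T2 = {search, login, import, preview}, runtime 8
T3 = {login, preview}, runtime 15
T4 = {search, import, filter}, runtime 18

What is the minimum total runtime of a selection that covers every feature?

22

T1, T4 cover every feature at runtime 4 + 18 = 22.
Any cover uses at least 2 test cases; among all covering selections none totals below 22.
Greedy by coverage-per-runtime would pick T1, T2, T4 for 30 — worse than the optimum 22.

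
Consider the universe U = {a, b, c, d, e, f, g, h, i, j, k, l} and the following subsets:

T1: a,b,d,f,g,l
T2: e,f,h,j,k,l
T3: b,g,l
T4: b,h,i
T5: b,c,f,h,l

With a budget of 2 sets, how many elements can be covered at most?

10

Choosing T1, T2 covers {a, b, d, e, f, g, h, j, k, l} — 10 elements.
No choice of 2 sets does better; here c, i are left uncovered.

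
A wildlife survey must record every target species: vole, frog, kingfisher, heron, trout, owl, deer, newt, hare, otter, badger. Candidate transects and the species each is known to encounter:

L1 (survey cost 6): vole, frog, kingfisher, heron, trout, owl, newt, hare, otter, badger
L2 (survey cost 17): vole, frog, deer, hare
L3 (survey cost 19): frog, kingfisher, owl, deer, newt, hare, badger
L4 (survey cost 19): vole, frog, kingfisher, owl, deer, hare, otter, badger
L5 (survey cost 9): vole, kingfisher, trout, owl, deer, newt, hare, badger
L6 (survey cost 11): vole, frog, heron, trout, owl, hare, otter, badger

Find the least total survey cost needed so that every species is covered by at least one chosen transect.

15

L1, L5 cover every species at survey cost 6 + 9 = 15.
Any cover uses at least 2 transects; among all covering selections none totals below 15.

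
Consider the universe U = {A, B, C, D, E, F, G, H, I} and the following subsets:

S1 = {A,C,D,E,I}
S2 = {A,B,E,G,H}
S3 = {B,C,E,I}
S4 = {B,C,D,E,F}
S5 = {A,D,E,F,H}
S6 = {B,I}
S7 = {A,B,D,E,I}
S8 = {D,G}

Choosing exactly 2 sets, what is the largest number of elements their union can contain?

Choosing S1, S2 covers {A, B, C, D, E, G, H, I} — 8 elements.
No choice of 2 sets does better; here F is left uncovered.

8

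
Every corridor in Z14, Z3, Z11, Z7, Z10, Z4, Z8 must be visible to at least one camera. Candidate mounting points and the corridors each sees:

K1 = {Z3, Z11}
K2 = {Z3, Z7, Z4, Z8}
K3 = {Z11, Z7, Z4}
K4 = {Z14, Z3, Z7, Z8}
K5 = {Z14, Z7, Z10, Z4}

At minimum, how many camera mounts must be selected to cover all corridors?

3

K1, K2, K5 together cover {Z14, Z3, Z11, Z7, Z10, Z4, Z8} — every corridor.
No 2 of the 5 camera mounts cover everything (all 10 pairs fall short), so 3 is minimum.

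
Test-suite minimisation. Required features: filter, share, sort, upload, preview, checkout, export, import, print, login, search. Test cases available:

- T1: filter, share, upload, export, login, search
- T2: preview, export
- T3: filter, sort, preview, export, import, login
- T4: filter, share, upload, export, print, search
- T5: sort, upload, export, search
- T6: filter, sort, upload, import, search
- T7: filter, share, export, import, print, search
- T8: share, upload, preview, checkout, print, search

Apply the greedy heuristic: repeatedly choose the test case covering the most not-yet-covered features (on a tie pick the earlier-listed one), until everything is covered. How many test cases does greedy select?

Pick 1: T1 covers 6 new features (filter, share, upload, export, login, search).
Pick 2: T3 covers 3 new features (sort, preview, import).
Pick 3: T8 covers 2 new features (checkout, print).
Greedy uses 3 test cases. (The true minimum is 2.)

3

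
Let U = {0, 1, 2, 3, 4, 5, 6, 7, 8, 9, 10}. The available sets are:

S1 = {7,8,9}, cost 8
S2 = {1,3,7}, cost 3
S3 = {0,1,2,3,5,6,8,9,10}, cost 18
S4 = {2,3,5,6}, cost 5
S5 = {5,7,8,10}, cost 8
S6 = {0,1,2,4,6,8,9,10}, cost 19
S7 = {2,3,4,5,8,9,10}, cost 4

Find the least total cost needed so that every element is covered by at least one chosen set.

S2, S3, S7 cover every element at cost 3 + 18 + 4 = 25.
Any cover uses at least 3 sets; among all covering selections none totals below 25.

25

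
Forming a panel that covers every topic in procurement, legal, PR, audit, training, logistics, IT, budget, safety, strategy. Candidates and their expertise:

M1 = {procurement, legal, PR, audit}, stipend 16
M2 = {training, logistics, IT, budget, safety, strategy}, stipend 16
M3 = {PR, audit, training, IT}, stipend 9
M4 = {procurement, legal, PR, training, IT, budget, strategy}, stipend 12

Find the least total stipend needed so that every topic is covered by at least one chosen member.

32

M1, M2 cover every topic at stipend 16 + 16 = 32.
Any cover uses at least 2 members; among all covering selections none totals below 32.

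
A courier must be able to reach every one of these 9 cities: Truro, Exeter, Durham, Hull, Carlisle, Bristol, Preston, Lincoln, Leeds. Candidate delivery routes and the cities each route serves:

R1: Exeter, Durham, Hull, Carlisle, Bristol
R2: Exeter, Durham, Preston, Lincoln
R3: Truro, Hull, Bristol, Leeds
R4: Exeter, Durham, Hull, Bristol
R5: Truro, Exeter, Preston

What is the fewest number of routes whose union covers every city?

3

R1, R2, R3 together cover {Truro, Exeter, Durham, Hull, Carlisle, Bristol, Preston, Lincoln, Leeds} — every city.
No 2 of the 5 routes cover everything (all 10 pairs fall short), so 3 is minimum.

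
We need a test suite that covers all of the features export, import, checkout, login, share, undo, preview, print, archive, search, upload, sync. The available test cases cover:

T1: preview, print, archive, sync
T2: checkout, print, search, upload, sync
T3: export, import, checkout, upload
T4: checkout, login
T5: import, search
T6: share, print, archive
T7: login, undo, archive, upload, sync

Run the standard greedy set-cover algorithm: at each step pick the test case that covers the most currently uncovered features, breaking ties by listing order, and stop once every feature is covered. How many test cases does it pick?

5

Pick 1: T2 covers 5 new features (checkout, print, search, upload, sync).
Pick 2: T7 covers 3 new features (login, undo, archive).
Pick 3: T3 covers 2 new features (export, import).
Pick 4: T1 covers 1 new features (preview).
Pick 5: T6 covers 1 new features (share).
Greedy uses 5 test cases.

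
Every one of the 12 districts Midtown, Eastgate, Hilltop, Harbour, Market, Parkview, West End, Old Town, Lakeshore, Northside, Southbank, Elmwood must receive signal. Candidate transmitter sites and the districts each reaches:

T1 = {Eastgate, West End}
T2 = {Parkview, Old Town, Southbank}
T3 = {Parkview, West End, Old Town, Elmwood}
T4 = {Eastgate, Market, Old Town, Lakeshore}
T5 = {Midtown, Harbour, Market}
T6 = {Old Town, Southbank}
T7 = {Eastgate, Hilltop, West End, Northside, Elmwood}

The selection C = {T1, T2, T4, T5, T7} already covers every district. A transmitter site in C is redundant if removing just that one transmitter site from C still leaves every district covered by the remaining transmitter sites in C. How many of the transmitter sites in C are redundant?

1

Drop T1: the rest still cover every district — redundant.
Drop T2: Parkview, Southbank uncovered — not redundant.
Drop T4: Lakeshore uncovered — not redundant.
Drop T5: Midtown, Harbour uncovered — not redundant.
Drop T7: Hilltop, Northside, Elmwood uncovered — not redundant.
1 redundant: T1.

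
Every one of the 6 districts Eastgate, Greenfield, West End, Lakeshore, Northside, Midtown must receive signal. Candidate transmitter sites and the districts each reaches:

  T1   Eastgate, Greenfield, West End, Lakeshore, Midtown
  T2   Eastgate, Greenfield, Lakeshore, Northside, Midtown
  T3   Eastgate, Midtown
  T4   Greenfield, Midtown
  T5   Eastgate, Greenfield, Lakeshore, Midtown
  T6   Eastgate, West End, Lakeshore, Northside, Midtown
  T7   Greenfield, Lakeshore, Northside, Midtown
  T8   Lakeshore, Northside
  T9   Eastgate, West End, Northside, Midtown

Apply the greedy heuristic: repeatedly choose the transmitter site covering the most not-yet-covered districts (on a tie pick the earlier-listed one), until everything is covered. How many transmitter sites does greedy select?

2

Pick 1: T1 covers 5 new districts (Eastgate, Greenfield, West End, Lakeshore, Midtown).
Pick 2: T2 covers 1 new districts (Northside).
Greedy uses 2 transmitter sites.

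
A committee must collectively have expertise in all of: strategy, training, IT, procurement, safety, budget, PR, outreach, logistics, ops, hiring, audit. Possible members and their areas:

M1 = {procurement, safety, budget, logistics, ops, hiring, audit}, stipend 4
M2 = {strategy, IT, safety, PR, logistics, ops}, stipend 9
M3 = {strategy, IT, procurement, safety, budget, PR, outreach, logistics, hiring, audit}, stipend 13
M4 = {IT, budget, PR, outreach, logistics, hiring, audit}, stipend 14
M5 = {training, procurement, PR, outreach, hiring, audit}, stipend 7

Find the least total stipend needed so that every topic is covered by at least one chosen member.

M1, M2, M5 cover every topic at stipend 4 + 9 + 7 = 20.
Any cover uses at least 3 members; among all covering selections none totals below 20.

20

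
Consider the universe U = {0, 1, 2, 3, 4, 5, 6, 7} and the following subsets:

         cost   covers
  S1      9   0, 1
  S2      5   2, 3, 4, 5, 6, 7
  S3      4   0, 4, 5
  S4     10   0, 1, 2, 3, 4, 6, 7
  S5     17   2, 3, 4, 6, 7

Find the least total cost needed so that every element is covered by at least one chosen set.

14

S1, S2 cover every element at cost 9 + 5 = 14.
Any cover uses at least 2 sets; among all covering selections none totals below 14.
Greedy by coverage-per-cost would pick S2, S3, S1 for 18 — worse than the optimum 14.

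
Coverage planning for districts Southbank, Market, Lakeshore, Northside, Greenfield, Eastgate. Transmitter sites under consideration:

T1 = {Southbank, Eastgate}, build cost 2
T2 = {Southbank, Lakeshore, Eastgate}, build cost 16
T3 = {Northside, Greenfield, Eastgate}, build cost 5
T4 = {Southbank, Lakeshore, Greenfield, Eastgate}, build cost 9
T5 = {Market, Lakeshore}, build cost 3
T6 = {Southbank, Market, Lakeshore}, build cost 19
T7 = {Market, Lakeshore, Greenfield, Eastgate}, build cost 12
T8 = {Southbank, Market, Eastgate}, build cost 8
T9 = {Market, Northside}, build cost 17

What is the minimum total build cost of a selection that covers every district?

10

T1, T3, T5 cover every district at build cost 2 + 5 + 3 = 10.
Any cover uses at least 2 transmitter sites; among all covering selections none totals below 10.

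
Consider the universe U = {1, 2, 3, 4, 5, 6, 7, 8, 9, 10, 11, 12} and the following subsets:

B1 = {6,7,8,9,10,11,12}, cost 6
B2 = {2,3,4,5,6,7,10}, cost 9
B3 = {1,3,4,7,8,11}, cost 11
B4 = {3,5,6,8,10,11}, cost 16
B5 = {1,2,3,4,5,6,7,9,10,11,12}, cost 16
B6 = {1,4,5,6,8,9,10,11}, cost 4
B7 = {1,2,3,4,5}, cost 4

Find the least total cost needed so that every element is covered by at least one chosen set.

B1, B7 cover every element at cost 6 + 4 = 10.
Any cover uses at least 2 sets; among all covering selections none totals below 10.
Greedy by coverage-per-cost would pick B6, B7, B1 for 14 — worse than the optimum 10.

10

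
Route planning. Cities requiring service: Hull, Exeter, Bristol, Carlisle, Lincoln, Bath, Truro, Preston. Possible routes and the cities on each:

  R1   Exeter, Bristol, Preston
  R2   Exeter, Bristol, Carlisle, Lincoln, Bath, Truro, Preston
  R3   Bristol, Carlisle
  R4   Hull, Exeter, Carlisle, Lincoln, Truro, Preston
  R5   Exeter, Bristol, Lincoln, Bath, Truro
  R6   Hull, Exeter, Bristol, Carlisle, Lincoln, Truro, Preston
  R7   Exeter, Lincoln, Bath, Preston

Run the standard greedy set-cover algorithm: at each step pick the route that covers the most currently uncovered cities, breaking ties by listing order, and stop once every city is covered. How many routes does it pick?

2

Pick 1: R2 covers 7 new cities (Exeter, Bristol, Carlisle, Lincoln, Bath, Truro, Preston).
Pick 2: R4 covers 1 new cities (Hull).
Greedy uses 2 routes.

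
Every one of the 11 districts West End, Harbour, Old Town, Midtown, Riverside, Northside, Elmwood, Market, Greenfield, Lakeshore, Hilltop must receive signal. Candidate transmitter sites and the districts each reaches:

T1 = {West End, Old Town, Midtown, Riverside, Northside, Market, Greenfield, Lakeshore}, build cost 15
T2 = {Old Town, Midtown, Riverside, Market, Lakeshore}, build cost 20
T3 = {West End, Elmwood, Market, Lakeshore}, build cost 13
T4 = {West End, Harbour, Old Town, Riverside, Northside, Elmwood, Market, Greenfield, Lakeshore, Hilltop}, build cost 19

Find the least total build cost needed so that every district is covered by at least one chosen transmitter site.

T1, T4 cover every district at build cost 15 + 19 = 34.
Any cover uses at least 2 transmitter sites; among all covering selections none totals below 34.

34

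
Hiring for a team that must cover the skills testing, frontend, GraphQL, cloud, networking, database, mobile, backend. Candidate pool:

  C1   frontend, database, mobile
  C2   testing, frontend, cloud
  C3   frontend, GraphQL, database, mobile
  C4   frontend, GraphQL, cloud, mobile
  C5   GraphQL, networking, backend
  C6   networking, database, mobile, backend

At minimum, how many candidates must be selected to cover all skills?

C1, C2, C5 together cover {testing, frontend, GraphQL, cloud, networking, database, mobile, backend} — every skill.
No 2 of the 6 candidates cover everything (all 15 pairs fall short), so 3 is minimum.

3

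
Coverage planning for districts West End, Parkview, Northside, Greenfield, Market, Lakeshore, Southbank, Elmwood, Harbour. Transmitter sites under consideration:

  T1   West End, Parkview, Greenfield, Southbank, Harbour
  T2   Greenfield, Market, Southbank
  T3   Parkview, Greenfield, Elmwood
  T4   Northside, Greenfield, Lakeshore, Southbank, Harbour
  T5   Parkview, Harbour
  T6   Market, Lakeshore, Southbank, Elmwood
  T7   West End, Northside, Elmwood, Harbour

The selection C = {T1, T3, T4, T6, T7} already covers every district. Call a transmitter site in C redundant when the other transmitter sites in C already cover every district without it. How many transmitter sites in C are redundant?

4

Drop T1: the rest still cover every district — redundant.
Drop T3: the rest still cover every district — redundant.
Drop T4: the rest still cover every district — redundant.
Drop T6: Market uncovered — not redundant.
Drop T7: the rest still cover every district — redundant.
4 redundant: T1, T3, T4, T7.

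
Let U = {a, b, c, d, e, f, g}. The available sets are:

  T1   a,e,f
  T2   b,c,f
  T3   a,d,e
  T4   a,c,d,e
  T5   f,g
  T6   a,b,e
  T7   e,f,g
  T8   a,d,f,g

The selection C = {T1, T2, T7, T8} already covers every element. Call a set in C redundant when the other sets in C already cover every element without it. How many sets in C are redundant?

2

Drop T1: the rest still cover every element — redundant.
Drop T2: b, c uncovered — not redundant.
Drop T7: the rest still cover every element — redundant.
Drop T8: d uncovered — not redundant.
2 redundant: T1, T7.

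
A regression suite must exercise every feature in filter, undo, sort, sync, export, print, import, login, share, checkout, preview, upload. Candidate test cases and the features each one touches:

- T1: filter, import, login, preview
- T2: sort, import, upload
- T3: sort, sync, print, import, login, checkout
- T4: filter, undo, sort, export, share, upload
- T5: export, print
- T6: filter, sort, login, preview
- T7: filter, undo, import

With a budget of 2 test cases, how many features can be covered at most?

Choosing T3, T4 covers {filter, undo, sort, sync, export, print, import, login, share, checkout, upload} — 11 features.
No choice of 2 test cases does better; here preview is left uncovered.

11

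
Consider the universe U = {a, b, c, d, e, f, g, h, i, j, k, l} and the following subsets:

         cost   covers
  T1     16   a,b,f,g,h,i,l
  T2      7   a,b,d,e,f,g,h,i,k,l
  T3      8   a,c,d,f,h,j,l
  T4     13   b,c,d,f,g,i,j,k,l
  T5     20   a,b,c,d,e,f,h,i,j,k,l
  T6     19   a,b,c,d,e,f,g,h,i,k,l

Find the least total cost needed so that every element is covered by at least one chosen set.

15

T2, T3 cover every element at cost 7 + 8 = 15.
Any cover uses at least 2 sets; among all covering selections none totals below 15.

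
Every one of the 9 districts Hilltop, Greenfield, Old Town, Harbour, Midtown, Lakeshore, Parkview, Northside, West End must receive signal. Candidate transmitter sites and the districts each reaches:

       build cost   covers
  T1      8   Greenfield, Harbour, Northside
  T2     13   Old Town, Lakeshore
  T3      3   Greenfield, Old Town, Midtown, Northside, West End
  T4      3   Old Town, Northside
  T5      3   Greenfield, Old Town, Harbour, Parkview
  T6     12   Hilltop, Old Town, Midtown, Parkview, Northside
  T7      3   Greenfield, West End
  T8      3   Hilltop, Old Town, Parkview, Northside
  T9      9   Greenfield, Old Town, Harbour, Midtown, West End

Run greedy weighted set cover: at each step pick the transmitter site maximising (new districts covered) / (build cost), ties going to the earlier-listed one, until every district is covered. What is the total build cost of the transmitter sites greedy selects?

Pick 1: T3 adds 5 new (Greenfield, Old Town, Midtown, Northside, West End) at build cost 3 (ratio 5/3).
Pick 2: T5 adds 2 new (Harbour, Parkview) at build cost 3 (ratio 2/3).
Pick 3: T8 adds 1 new (Hilltop) at build cost 3 (ratio 1/3).
Pick 4: T2 adds 1 new (Lakeshore) at build cost 13 (ratio 1/13).
Greedy total build cost: 3 + 3 + 3 + 13 = 22.

22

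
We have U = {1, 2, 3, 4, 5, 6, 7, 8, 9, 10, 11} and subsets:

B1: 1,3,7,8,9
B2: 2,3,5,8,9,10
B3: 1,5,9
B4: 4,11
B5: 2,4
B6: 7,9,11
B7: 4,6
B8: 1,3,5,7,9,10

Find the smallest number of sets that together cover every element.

4

B1, B2, B4, B7 together cover {1, 2, 3, 4, 5, 6, 7, 8, 9, 10, 11} — every element.
No 3 of the 8 sets cover everything (all 56 triples fall short), so 4 is minimum.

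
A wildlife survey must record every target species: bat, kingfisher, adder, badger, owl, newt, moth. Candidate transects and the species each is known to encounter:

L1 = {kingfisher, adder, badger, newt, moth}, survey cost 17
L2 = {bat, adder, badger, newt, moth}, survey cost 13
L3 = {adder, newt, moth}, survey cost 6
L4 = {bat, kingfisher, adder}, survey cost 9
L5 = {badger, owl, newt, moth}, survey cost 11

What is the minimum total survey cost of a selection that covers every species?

L4, L5 cover every species at survey cost 9 + 11 = 20.
Any cover uses at least 2 transects; among all covering selections none totals below 20.
Greedy by coverage-per-survey cost would pick L3, L4, L5 for 26 — worse than the optimum 20.

20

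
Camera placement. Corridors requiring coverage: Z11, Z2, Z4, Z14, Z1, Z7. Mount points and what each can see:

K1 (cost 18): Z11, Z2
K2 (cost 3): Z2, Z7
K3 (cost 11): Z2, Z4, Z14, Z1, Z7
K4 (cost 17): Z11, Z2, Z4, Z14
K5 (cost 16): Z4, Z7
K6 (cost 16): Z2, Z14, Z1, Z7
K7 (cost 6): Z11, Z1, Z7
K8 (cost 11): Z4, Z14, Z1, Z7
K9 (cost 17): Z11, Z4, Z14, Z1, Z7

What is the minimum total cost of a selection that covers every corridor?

17

K3, K7 cover every corridor at cost 11 + 6 = 17.
Any cover uses at least 2 camera mounts; among all covering selections none totals below 17.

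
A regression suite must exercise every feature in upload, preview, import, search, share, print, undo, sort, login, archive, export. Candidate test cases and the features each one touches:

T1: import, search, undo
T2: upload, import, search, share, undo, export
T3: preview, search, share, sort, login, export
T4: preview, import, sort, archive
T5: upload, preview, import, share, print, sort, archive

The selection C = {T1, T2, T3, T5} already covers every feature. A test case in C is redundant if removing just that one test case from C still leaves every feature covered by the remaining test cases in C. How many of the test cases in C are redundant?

Drop T1: the rest still cover every feature — redundant.
Drop T2: the rest still cover every feature — redundant.
Drop T3: login uncovered — not redundant.
Drop T5: print, archive uncovered — not redundant.
2 redundant: T1, T2.

2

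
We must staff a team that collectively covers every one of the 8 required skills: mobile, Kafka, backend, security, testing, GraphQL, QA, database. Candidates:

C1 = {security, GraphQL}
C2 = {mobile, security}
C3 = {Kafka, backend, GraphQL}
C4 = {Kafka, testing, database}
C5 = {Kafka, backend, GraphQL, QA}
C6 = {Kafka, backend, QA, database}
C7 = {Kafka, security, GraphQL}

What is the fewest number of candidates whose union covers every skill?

C2, C4, C5 together cover {mobile, Kafka, backend, security, testing, GraphQL, QA, database} — every skill.
No 2 of the 7 candidates cover everything (all 21 pairs fall short), so 3 is minimum.

3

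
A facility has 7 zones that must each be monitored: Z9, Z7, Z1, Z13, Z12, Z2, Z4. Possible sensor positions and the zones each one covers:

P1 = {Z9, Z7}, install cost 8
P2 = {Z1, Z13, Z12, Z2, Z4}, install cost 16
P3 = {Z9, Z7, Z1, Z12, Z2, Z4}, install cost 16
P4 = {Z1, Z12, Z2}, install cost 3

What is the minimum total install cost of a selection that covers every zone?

24

P1, P2 cover every zone at install cost 8 + 16 = 24.
Any cover uses at least 2 sensor positions; among all covering selections none totals below 24.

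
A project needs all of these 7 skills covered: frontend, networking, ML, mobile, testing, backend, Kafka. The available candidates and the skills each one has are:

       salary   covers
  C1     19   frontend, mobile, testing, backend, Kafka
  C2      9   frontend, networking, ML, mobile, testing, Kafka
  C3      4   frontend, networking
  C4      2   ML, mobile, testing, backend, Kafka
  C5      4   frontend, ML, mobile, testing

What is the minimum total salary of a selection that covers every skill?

6

C3, C4 cover every skill at salary 4 + 2 = 6.
Any cover uses at least 2 candidates; among all covering selections none totals below 6.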